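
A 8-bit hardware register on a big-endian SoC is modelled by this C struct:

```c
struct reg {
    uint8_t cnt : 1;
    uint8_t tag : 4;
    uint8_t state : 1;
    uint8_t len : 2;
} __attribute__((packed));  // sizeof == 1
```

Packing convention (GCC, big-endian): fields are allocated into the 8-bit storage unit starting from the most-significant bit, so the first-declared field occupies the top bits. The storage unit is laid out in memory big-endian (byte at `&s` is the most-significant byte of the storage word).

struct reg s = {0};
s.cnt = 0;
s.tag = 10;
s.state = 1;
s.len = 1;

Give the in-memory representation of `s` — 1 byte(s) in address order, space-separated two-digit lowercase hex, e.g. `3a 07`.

55

cnt (1b) val=0 bits=0x0 at bit 7: 0x00
tag (4b) val=10 bits=0xa at bit 3: 0x50
state (1b) val=1 bits=0x1 at bit 2: 0x54
len (2b) val=1 bits=0x1 at bit 0: 0x55
word = 0x55 → big-endian bytes:
  [0]=0x55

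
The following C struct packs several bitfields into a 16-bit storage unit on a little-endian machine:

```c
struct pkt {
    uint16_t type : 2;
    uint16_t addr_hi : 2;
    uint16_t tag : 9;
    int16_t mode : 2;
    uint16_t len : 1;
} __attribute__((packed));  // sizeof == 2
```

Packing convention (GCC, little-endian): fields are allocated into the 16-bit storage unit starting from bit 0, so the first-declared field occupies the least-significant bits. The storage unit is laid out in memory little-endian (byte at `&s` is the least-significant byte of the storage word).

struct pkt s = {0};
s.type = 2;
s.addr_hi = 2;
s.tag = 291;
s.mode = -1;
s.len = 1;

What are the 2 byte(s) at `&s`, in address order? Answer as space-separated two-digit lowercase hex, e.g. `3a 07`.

3a f2

type:2 = 2 → 0x2 << 0 → word 0x0002
addr_hi:2 = 2 → 0x2 << 2 → word 0x000a
tag:9 = 291 → 0x123 << 4 → word 0x123a
mode:2 = -1 → 0x3 << 13 → word 0x723a
len:1 = 1 → 0x1 << 15 → word 0xf23a
word = 0xf23a → little-endian bytes:
  [0]=0x3a  [1]=0xf2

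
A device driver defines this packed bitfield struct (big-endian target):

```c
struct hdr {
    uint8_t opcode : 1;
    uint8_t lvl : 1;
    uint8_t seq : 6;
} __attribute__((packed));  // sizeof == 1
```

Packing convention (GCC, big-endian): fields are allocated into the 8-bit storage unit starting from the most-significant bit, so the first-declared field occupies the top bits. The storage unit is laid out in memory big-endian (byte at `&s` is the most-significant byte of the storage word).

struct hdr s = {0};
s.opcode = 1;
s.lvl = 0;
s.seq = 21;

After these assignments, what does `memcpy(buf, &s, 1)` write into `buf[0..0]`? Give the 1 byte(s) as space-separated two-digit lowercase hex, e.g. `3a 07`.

opcode:1 = 1 → 0x1 << 7 → word 0x80
lvl:1 = 0 → 0x0 << 6 → word 0x80
seq:6 = 21 → 0x15 << 0 → word 0x95
word = 0x95 → big-endian bytes:
  [0]=0x95

95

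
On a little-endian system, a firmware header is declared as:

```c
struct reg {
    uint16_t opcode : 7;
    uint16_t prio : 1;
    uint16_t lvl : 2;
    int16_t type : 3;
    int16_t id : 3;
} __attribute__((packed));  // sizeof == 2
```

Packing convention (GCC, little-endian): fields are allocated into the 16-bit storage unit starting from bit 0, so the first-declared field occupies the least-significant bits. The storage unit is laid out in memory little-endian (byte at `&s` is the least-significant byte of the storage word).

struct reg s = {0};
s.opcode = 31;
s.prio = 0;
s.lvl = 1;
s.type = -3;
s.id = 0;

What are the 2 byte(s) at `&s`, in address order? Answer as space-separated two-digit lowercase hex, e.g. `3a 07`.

1f 15

[0+:7] opcode=31 & 0x7f = 0x1f; word=0x001f
[7+:1] prio=0 & 0x1 = 0x0; word=0x001f
[8+:2] lvl=1 & 0x3 = 0x1; word=0x011f
[10+:3] type=-3 & 0x7 = 0x5; word=0x151f
[13+:3] id=0 & 0x7 = 0x0; word=0x151f
word = 0x151f → little-endian bytes:
  [0]=0x1f  [1]=0x15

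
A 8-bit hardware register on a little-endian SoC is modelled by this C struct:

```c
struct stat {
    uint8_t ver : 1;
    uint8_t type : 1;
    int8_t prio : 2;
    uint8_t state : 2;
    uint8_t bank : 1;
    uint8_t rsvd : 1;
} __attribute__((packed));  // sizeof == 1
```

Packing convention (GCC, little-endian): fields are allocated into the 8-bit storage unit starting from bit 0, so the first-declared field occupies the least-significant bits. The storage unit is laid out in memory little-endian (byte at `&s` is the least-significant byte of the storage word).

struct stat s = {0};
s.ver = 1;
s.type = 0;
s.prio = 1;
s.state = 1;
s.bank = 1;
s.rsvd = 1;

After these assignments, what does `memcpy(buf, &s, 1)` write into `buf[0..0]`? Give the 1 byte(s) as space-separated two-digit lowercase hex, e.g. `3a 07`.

ver:1 = 1 → 0x1 << 0 → word 0x01
type:1 = 0 → 0x0 << 1 → word 0x01
prio:2 = 1 → 0x1 << 2 → word 0x05
state:2 = 1 → 0x1 << 4 → word 0x15
bank:1 = 1 → 0x1 << 6 → word 0x55
rsvd:1 = 1 → 0x1 << 7 → word 0xd5
word = 0xd5 → little-endian bytes:
  [0]=0xd5

d5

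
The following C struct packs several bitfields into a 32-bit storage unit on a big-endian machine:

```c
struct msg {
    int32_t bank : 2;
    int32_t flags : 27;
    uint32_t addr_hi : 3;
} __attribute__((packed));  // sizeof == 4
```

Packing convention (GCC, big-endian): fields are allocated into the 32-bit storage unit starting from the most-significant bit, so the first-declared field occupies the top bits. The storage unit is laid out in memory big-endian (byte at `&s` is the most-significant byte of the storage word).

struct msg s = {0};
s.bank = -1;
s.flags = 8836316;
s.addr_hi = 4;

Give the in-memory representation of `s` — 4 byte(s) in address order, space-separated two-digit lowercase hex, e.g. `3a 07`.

bank (2b) val=-1 bits=0x3 at bit 30: 0xc0000000
flags (27b) val=8836316 bits=0x86d4dc at bit 3: 0xc436a6e0
addr_hi (3b) val=4 bits=0x4 at bit 0: 0xc436a6e4
word = 0xc436a6e4 → big-endian bytes:
  [0]=0xc4  [1]=0x36  [2]=0xa6  [3]=0xe4

c4 36 a6 e4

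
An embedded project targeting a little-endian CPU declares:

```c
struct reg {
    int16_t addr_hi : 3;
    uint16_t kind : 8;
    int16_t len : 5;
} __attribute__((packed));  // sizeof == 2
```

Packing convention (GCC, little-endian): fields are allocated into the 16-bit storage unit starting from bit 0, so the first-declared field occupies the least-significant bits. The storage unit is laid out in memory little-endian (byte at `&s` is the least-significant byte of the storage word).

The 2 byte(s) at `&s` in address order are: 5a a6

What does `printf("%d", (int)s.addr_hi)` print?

2

[0]=0x5a [1]=0xa6 (little-endian) → word 0xa65a
addr_hi [0+:3] = (word>>0) & 0x7 = 2  ←
kind [3+:8] = (word>>3) & 0xff = 203
len [11+:5] = (word>>11) & 0x1f = 20
addr_hi signed 3b, MSB=0: value = 2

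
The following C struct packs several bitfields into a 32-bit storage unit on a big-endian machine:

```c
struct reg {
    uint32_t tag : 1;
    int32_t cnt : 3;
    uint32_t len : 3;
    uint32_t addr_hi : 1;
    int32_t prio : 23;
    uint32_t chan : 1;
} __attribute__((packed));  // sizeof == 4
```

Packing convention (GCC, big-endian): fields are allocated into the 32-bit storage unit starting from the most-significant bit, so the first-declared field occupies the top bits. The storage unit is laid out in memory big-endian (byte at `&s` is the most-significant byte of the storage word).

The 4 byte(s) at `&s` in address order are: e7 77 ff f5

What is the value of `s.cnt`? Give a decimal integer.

-2

[0]=0xe7 [1]=0x77 [2]=0xff [3]=0xf5 (big-endian) → word 0xe777fff5
tag [31+:1] = (word>>31) & 0x1 = 1
cnt [28+:3] = (word>>28) & 0x7 = 6  ←
len [25+:3] = (word>>25) & 0x7 = 3
addr_hi [24+:1] = (word>>24) & 0x1 = 1
prio [1+:23] = (word>>1) & 0x7fffff = 3932154
chan [0+:1] = (word>>0) & 0x1 = 1
cnt signed 3b, MSB=1: 6 - 8 = -2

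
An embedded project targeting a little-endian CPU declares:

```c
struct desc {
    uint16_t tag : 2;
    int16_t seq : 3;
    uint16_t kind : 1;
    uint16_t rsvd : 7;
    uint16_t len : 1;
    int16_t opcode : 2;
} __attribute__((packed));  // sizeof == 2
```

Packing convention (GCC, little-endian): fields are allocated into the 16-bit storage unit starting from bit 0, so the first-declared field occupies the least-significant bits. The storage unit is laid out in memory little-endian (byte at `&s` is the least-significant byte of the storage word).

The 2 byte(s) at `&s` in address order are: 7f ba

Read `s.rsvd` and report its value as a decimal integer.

[0]=0x7f [1]=0xba (little-endian) → word 0xba7f
tag:2 @ bit 0 → (0xba7f>>0)&0x3 = 0x3
seq:3 @ bit 2 → (0xba7f>>2)&0x7 = 0x7
kind:1 @ bit 5 → (0xba7f>>5)&0x1 = 0x1
rsvd:7 @ bit 6 → (0xba7f>>6)&0x7f = 0x69  ←
len:1 @ bit 13 → (0xba7f>>13)&0x1 = 0x1
opcode:2 @ bit 14 → (0xba7f>>14)&0x3 = 0x2

105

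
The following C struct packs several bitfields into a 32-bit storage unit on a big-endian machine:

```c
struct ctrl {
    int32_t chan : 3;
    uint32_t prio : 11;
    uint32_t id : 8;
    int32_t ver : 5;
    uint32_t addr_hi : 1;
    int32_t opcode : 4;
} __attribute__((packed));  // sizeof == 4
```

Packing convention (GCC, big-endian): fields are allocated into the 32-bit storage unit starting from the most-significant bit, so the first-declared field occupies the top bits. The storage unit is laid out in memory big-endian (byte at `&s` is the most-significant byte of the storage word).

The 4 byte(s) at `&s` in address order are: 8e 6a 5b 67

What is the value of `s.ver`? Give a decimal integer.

-5

[0]=0x8e [1]=0x6a [2]=0x5b [3]=0x67 (big-endian) → word 0x8e6a5b67
chan [29+:3] = (word>>29) & 0x7 = 4
prio [18+:11] = (word>>18) & 0x7ff = 922
id [10+:8] = (word>>10) & 0xff = 150
ver [5+:5] = (word>>5) & 0x1f = 27  ←
addr_hi [4+:1] = (word>>4) & 0x1 = 0
opcode [0+:4] = (word>>0) & 0xf = 7
ver signed 5b, MSB=1: 27 - 32 = -5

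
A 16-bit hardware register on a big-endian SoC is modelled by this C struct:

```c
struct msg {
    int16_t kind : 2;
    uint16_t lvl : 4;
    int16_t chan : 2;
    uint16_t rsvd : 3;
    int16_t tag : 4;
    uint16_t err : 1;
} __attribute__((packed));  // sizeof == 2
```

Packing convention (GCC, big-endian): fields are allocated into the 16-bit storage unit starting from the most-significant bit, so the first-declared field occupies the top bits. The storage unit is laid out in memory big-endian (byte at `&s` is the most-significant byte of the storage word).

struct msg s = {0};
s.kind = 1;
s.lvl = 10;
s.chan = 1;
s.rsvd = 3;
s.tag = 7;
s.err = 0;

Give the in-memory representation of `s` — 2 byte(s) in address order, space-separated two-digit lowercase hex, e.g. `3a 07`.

69 6e

[14+:2] kind=1 & 0x3 = 0x1; word=0x4000
[10+:4] lvl=10 & 0xf = 0xa; word=0x6800
[8+:2] chan=1 & 0x3 = 0x1; word=0x6900
[5+:3] rsvd=3 & 0x7 = 0x3; word=0x6960
[1+:4] tag=7 & 0xf = 0x7; word=0x696e
[0+:1] err=0 & 0x1 = 0x0; word=0x696e
word = 0x696e → big-endian bytes:
  [0]=0x69  [1]=0x6e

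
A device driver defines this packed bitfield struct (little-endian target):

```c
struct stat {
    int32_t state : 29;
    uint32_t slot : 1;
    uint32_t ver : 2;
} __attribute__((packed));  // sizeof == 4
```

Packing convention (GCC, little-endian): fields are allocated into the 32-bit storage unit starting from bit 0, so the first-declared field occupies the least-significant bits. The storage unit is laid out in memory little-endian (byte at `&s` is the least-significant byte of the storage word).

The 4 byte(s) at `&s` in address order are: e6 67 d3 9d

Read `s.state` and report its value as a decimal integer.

[0]=0xe6 [1]=0x67 [2]=0xd3 [3]=0x9d (little-endian) → word 0x9dd367e6
state:29 @ bit 0 → (0x9dd367e6>>0)&0x1fffffff = 0x1dd367e6  ←
slot:1 @ bit 29 → (0x9dd367e6>>29)&0x1 = 0x0
ver:2 @ bit 30 → (0x9dd367e6>>30)&0x3 = 0x2
state signed 29b, MSB=1: 500393958 - 536870912 = -36476954

-36476954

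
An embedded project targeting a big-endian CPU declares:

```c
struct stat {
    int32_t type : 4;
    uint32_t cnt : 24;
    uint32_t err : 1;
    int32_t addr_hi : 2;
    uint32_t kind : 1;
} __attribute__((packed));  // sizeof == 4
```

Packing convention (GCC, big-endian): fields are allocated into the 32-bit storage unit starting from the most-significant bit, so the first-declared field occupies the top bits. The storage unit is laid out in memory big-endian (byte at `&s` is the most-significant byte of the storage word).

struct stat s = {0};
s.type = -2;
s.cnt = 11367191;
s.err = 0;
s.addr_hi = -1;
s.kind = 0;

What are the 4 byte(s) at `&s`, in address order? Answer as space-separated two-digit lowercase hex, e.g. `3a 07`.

type:4 = -2 → 0xe << 28 → word 0xe0000000
cnt:24 = 11367191 → 0xad7317 << 4 → word 0xead73170
err:1 = 0 → 0x0 << 3 → word 0xead73170
addr_hi:2 = -1 → 0x3 << 1 → word 0xead73176
kind:1 = 0 → 0x0 << 0 → word 0xead73176
word = 0xead73176 → big-endian bytes:
  [0]=0xea  [1]=0xd7  [2]=0x31  [3]=0x76

ea d7 31 76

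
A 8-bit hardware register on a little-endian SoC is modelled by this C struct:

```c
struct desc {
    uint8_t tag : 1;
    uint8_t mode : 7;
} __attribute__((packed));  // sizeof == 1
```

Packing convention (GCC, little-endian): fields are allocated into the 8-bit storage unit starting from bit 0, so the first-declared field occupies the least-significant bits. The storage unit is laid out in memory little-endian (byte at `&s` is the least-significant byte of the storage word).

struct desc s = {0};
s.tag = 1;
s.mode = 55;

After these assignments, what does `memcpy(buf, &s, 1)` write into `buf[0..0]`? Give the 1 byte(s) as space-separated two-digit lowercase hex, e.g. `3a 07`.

tag:1 = 1 → 0x1 << 0 → word 0x01
mode:7 = 55 → 0x37 << 1 → word 0x6f
word = 0x6f → little-endian bytes:
  [0]=0x6f

6f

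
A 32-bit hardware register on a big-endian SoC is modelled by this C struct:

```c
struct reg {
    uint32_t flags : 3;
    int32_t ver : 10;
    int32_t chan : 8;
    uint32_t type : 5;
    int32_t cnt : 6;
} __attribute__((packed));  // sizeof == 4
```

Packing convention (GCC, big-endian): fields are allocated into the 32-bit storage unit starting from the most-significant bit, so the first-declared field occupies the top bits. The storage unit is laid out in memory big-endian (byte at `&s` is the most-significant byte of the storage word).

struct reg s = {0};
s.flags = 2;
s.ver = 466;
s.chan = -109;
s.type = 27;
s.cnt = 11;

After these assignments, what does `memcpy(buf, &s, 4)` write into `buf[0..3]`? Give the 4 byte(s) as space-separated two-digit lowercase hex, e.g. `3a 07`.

4e 94 9e cb

flags (3b) val=2 bits=0x2 at bit 29: 0x40000000
ver (10b) val=466 bits=0x1d2 at bit 19: 0x4e900000
chan (8b) val=-109 bits=0x93 at bit 11: 0x4e949800
type (5b) val=27 bits=0x1b at bit 6: 0x4e949ec0
cnt (6b) val=11 bits=0xb at bit 0: 0x4e949ecb
word = 0x4e949ecb → big-endian bytes:
  [0]=0x4e  [1]=0x94  [2]=0x9e  [3]=0xcb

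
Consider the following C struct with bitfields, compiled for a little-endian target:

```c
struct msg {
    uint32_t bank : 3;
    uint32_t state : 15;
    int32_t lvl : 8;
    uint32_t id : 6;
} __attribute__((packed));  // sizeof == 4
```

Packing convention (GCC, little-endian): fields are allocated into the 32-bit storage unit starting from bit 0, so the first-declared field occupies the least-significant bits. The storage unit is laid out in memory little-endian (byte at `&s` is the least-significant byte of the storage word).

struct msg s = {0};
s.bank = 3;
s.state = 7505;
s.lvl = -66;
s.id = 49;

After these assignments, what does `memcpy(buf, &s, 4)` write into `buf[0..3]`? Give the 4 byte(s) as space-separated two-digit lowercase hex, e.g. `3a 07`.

8b ea f8 c6

[0+:3] bank=3 & 0x7 = 0x3; word=0x00000003
[3+:15] state=7505 & 0x7fff = 0x1d51; word=0x0000ea8b
[18+:8] lvl=-66 & 0xff = 0xbe; word=0x02f8ea8b
[26+:6] id=49 & 0x3f = 0x31; word=0xc6f8ea8b
word = 0xc6f8ea8b → little-endian bytes:
  [0]=0x8b  [1]=0xea  [2]=0xf8  [3]=0xc6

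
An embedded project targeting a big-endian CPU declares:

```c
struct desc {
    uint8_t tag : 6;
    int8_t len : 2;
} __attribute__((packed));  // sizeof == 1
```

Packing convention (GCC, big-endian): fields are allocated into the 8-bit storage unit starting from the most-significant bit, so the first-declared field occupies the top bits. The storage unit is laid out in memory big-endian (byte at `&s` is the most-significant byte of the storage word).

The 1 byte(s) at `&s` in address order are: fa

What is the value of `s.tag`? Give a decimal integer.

62

[0]=0xfa (big-endian) → word 0xfa
tag [2+:6] = (word>>2) & 0x3f = 62  ←
len [0+:2] = (word>>0) & 0x3 = 2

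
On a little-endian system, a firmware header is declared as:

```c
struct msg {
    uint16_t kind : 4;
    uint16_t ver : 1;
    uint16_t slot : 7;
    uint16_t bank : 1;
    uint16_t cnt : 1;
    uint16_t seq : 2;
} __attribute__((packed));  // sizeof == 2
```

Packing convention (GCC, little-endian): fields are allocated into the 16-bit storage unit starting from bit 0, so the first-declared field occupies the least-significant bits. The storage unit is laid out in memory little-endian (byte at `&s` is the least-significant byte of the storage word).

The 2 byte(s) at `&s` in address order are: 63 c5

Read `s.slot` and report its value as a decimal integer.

[0]=0x63 [1]=0xc5 (little-endian) → word 0xc563
kind:4 @ bit 0 → (0xc563>>0)&0xf = 0x3
ver:1 @ bit 4 → (0xc563>>4)&0x1 = 0x0
slot:7 @ bit 5 → (0xc563>>5)&0x7f = 0x2b  ←
bank:1 @ bit 12 → (0xc563>>12)&0x1 = 0x0
cnt:1 @ bit 13 → (0xc563>>13)&0x1 = 0x0
seq:2 @ bit 14 → (0xc563>>14)&0x3 = 0x3

43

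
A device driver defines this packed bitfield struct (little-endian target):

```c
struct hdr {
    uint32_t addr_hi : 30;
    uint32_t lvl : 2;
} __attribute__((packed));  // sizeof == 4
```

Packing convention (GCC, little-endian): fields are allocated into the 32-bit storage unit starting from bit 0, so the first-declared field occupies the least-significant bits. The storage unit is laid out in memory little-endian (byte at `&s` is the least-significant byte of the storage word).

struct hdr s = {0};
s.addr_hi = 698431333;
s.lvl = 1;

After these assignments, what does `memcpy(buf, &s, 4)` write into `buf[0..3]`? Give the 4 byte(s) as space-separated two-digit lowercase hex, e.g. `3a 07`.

65 37 a1 69

addr_hi:30 = 698431333 → 0x29a13765 << 0 → word 0x29a13765
lvl:2 = 1 → 0x1 << 30 → word 0x69a13765
word = 0x69a13765 → little-endian bytes:
  [0]=0x65  [1]=0x37  [2]=0xa1  [3]=0x69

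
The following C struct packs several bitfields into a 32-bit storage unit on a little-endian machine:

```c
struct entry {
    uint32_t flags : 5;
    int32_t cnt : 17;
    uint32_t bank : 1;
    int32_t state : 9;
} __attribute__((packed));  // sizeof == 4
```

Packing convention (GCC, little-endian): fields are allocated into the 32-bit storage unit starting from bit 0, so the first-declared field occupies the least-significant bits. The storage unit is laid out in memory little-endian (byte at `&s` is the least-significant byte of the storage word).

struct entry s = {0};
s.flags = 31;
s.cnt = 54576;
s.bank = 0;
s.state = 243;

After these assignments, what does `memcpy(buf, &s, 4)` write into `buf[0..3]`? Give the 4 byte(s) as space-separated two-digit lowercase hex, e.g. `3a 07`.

[0+:5] flags=31 & 0x1f = 0x1f; word=0x0000001f
[5+:17] cnt=54576 & 0x1ffff = 0xd530; word=0x001aa61f
[22+:1] bank=0 & 0x1 = 0x0; word=0x001aa61f
[23+:9] state=243 & 0x1ff = 0xf3; word=0x799aa61f
word = 0x799aa61f → little-endian bytes:
  [0]=0x1f  [1]=0xa6  [2]=0x9a  [3]=0x79

1f a6 9a 79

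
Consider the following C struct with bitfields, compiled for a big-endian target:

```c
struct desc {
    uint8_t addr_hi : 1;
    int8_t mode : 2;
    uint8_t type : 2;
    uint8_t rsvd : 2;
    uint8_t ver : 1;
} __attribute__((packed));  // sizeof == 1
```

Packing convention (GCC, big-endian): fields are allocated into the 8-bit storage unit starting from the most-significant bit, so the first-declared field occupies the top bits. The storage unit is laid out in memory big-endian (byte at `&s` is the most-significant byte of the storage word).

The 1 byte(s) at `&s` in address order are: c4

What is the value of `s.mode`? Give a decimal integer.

-2

[0]=0xc4 (big-endian) → word 0xc4
addr_hi [7+:1] = (word>>7) & 0x1 = 1
mode [5+:2] = (word>>5) & 0x3 = 2  ←
type [3+:2] = (word>>3) & 0x3 = 0
rsvd [1+:2] = (word>>1) & 0x3 = 2
ver [0+:1] = (word>>0) & 0x1 = 0
mode signed 2b, MSB=1: 2 - 4 = -2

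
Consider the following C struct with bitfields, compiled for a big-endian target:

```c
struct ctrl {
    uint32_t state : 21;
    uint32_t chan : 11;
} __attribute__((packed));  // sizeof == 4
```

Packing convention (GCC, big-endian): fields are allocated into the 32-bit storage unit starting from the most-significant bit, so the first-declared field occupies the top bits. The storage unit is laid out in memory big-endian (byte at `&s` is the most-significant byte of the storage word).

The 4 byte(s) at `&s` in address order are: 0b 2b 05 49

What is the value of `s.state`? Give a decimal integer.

[0]=0x0b [1]=0x2b [2]=0x05 [3]=0x49 (big-endian) → word 0x0b2b0549
state [11+:21] = (word>>11) & 0x1fffff = 91488  ←
chan [0+:11] = (word>>0) & 0x7ff = 1353

91488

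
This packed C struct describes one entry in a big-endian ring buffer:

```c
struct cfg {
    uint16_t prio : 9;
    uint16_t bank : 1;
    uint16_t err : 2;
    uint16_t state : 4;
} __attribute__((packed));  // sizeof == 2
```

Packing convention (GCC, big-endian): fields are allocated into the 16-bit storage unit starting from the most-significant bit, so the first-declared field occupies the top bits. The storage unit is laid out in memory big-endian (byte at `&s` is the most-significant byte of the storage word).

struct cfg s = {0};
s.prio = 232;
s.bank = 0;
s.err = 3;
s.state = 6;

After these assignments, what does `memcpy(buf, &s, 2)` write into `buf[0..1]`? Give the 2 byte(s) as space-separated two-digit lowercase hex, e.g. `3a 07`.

74 36

[7+:9] prio=232 & 0x1ff = 0xe8; word=0x7400
[6+:1] bank=0 & 0x1 = 0x0; word=0x7400
[4+:2] err=3 & 0x3 = 0x3; word=0x7430
[0+:4] state=6 & 0xf = 0x6; word=0x7436
word = 0x7436 → big-endian bytes:
  [0]=0x74  [1]=0x36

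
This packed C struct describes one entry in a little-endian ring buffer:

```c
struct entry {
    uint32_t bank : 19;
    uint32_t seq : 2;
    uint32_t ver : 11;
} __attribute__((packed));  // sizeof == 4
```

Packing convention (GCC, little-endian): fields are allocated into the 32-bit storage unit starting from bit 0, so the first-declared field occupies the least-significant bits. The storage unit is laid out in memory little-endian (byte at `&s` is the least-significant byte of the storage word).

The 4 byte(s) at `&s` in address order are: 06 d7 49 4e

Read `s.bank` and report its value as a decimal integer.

120582

[0]=0x06 [1]=0xd7 [2]=0x49 [3]=0x4e (little-endian) → word 0x4e49d706
bank [0+:19] = (word>>0) & 0x7ffff = 120582  ←
seq [19+:2] = (word>>19) & 0x3 = 1
ver [21+:11] = (word>>21) & 0x7ff = 626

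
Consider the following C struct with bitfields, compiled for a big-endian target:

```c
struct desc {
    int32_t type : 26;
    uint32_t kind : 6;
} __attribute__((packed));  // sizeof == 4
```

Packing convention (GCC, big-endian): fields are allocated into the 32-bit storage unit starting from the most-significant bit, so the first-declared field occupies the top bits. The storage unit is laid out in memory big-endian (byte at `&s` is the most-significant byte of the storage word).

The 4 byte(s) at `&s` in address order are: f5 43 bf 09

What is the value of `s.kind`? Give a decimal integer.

[0]=0xf5 [1]=0x43 [2]=0xbf [3]=0x09 (big-endian) → word 0xf543bf09
type:26 @ bit 6 → (0xf543bf09>>6)&0x3ffffff = 0x3d50efc
kind:6 @ bit 0 → (0xf543bf09>>0)&0x3f = 0x9  ←

9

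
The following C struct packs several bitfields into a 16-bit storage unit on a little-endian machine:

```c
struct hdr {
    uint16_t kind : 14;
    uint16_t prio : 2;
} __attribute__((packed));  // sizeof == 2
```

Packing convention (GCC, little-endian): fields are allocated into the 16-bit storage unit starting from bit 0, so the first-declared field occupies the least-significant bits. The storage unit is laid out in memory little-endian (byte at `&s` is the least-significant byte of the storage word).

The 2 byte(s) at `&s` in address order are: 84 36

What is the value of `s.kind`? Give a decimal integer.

13956

[0]=0x84 [1]=0x36 (little-endian) → word 0x3684
kind:14 @ bit 0 → (0x3684>>0)&0x3fff = 0x3684  ←
prio:2 @ bit 14 → (0x3684>>14)&0x3 = 0x0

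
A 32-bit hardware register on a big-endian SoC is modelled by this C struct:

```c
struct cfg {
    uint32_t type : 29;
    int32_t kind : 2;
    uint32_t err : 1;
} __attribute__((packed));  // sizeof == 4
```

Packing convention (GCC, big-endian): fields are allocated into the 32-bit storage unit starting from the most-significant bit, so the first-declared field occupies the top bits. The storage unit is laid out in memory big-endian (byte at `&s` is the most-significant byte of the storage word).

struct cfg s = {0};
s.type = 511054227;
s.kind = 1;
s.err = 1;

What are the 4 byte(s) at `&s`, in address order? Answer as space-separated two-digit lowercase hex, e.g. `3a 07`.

[3+:29] type=511054227 & 0x1fffffff = 0x1e761193; word=0xf3b08c98
[1+:2] kind=1 & 0x3 = 0x1; word=0xf3b08c9a
[0+:1] err=1 & 0x1 = 0x1; word=0xf3b08c9b
word = 0xf3b08c9b → big-endian bytes:
  [0]=0xf3  [1]=0xb0  [2]=0x8c  [3]=0x9b

f3 b0 8c 9b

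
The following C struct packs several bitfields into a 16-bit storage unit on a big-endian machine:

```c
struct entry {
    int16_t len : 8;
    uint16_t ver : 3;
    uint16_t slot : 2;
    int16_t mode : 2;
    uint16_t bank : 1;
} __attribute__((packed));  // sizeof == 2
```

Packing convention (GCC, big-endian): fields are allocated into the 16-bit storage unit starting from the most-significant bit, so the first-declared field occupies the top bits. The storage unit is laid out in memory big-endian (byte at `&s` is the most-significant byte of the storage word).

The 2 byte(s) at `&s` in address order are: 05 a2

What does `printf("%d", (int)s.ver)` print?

[0]=0x05 [1]=0xa2 (big-endian) → word 0x05a2
len:8 @ bit 8 → (0x05a2>>8)&0xff = 0x5
ver:3 @ bit 5 → (0x05a2>>5)&0x7 = 0x5  ←
slot:2 @ bit 3 → (0x05a2>>3)&0x3 = 0x0
mode:2 @ bit 1 → (0x05a2>>1)&0x3 = 0x1
bank:1 @ bit 0 → (0x05a2>>0)&0x1 = 0x0

5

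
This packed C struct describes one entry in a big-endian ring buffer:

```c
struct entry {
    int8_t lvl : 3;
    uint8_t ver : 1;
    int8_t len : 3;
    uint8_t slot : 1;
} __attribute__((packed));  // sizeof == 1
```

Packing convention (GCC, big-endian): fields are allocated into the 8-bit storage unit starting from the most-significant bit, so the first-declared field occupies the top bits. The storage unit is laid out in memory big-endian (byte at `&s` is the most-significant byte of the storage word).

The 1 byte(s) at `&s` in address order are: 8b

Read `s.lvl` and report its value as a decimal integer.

[0]=0x8b (big-endian) → word 0x8b
lvl:3 @ bit 5 → (0x8b>>5)&0x7 = 0x4  ←
ver:1 @ bit 4 → (0x8b>>4)&0x1 = 0x0
len:3 @ bit 1 → (0x8b>>1)&0x7 = 0x5
slot:1 @ bit 0 → (0x8b>>0)&0x1 = 0x1
lvl signed 3b, MSB=1: 4 - 8 = -4

-4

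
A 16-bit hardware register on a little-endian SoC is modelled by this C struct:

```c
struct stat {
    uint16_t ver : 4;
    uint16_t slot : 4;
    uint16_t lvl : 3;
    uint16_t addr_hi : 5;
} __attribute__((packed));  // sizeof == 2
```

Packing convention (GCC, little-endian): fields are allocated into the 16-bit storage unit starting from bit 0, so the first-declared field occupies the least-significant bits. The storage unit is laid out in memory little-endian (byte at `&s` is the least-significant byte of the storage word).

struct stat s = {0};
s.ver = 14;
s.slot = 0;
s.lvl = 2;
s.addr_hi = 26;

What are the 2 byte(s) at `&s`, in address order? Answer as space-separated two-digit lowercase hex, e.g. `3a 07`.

ver:4 = 14 → 0xe << 0 → word 0x000e
slot:4 = 0 → 0x0 << 4 → word 0x000e
lvl:3 = 2 → 0x2 << 8 → word 0x020e
addr_hi:5 = 26 → 0x1a << 11 → word 0xd20e
word = 0xd20e → little-endian bytes:
  [0]=0x0e  [1]=0xd2

0e d2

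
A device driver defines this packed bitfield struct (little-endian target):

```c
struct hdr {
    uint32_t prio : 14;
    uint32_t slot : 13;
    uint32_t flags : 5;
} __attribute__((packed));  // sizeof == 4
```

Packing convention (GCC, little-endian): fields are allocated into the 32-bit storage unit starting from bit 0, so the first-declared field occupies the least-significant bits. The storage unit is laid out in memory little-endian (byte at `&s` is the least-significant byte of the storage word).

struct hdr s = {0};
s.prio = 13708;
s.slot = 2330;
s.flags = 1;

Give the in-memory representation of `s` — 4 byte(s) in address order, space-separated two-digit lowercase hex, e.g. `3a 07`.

8c b5 46 0a

prio (14b) val=13708 bits=0x358c at bit 0: 0x0000358c
slot (13b) val=2330 bits=0x91a at bit 14: 0x0246b58c
flags (5b) val=1 bits=0x1 at bit 27: 0x0a46b58c
word = 0x0a46b58c → little-endian bytes:
  [0]=0x8c  [1]=0xb5  [2]=0x46  [3]=0x0a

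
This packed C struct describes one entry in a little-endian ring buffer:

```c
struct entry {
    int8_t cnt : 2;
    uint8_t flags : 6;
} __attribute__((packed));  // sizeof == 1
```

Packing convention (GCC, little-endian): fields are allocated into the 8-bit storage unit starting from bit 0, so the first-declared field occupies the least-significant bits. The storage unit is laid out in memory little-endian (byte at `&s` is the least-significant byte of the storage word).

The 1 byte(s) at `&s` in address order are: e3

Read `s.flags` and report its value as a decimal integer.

[0]=0xe3 (little-endian) → word 0xe3
cnt [0+:2] = (word>>0) & 0x3 = 3
flags [2+:6] = (word>>2) & 0x3f = 56  ←

56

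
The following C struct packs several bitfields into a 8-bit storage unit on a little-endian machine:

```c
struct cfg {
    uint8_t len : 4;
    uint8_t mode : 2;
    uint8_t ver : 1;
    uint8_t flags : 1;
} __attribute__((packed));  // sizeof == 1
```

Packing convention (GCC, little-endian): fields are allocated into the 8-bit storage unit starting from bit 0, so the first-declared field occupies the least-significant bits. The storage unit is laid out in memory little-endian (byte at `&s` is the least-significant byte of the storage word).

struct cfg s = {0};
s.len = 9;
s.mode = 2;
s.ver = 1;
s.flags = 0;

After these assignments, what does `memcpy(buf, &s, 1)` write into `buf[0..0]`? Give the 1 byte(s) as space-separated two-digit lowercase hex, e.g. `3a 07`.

69

len:4 = 9 → 0x9 << 0 → word 0x09
mode:2 = 2 → 0x2 << 4 → word 0x29
ver:1 = 1 → 0x1 << 6 → word 0x69
flags:1 = 0 → 0x0 << 7 → word 0x69
word = 0x69 → little-endian bytes:
  [0]=0x69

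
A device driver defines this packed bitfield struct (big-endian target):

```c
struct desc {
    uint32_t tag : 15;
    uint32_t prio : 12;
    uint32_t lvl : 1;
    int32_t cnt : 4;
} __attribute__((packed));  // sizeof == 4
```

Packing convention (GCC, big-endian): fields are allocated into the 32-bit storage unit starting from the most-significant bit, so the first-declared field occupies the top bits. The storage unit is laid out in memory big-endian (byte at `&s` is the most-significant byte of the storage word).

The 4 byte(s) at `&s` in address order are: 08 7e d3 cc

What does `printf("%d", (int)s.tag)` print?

1087

[0]=0x08 [1]=0x7e [2]=0xd3 [3]=0xcc (big-endian) → word 0x087ed3cc
tag [17+:15] = (word>>17) & 0x7fff = 1087  ←
prio [5+:12] = (word>>5) & 0xfff = 1694
lvl [4+:1] = (word>>4) & 0x1 = 0
cnt [0+:4] = (word>>0) & 0xf = 12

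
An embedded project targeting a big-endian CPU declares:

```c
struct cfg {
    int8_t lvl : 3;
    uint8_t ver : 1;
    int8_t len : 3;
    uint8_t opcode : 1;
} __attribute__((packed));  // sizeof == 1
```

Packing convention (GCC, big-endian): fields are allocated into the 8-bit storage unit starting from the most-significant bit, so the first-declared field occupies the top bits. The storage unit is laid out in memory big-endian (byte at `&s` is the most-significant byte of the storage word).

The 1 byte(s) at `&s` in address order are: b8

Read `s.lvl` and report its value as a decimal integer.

-3

[0]=0xb8 (big-endian) → word 0xb8
lvl:3 @ bit 5 → (0xb8>>5)&0x7 = 0x5  ←
ver:1 @ bit 4 → (0xb8>>4)&0x1 = 0x1
len:3 @ bit 1 → (0xb8>>1)&0x7 = 0x4
opcode:1 @ bit 0 → (0xb8>>0)&0x1 = 0x0
lvl signed 3b, MSB=1: 5 - 8 = -3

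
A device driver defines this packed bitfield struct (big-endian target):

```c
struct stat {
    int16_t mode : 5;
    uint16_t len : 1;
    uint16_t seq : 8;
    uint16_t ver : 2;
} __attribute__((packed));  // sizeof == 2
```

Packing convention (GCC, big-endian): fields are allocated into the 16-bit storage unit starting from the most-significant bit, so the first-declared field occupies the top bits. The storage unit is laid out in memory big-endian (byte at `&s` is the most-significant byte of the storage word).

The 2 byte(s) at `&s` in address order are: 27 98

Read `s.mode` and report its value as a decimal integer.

4

[0]=0x27 [1]=0x98 (big-endian) → word 0x2798
mode:5 @ bit 11 → (0x2798>>11)&0x1f = 0x4  ←
len:1 @ bit 10 → (0x2798>>10)&0x1 = 0x1
seq:8 @ bit 2 → (0x2798>>2)&0xff = 0xe6
ver:2 @ bit 0 → (0x2798>>0)&0x3 = 0x0
mode signed 5b, MSB=0: value = 4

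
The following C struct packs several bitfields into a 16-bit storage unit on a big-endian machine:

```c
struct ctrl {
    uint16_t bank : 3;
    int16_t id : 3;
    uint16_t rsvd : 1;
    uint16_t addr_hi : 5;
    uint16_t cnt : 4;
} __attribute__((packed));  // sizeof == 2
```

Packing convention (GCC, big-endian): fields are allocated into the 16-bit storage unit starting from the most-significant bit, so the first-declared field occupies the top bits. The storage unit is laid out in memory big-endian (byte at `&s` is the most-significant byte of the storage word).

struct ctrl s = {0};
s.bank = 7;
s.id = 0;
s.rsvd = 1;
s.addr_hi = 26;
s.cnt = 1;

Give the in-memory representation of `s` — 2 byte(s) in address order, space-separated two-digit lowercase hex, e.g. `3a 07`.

bank (3b) val=7 bits=0x7 at bit 13: 0xe000
id (3b) val=0 bits=0x0 at bit 10: 0xe000
rsvd (1b) val=1 bits=0x1 at bit 9: 0xe200
addr_hi (5b) val=26 bits=0x1a at bit 4: 0xe3a0
cnt (4b) val=1 bits=0x1 at bit 0: 0xe3a1
word = 0xe3a1 → big-endian bytes:
  [0]=0xe3  [1]=0xa1

e3 a1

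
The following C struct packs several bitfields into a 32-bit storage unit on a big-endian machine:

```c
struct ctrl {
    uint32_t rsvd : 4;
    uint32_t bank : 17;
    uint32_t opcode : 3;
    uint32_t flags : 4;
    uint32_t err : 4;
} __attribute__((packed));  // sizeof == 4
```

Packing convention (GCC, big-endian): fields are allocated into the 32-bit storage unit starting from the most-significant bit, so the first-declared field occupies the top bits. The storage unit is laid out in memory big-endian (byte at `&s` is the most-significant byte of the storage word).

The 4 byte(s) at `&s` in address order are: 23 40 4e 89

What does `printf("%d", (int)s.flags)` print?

8

[0]=0x23 [1]=0x40 [2]=0x4e [3]=0x89 (big-endian) → word 0x23404e89
rsvd:4 @ bit 28 → (0x23404e89>>28)&0xf = 0x2
bank:17 @ bit 11 → (0x23404e89>>11)&0x1ffff = 0x6809
opcode:3 @ bit 8 → (0x23404e89>>8)&0x7 = 0x6
flags:4 @ bit 4 → (0x23404e89>>4)&0xf = 0x8  ←
err:4 @ bit 0 → (0x23404e89>>0)&0xf = 0x9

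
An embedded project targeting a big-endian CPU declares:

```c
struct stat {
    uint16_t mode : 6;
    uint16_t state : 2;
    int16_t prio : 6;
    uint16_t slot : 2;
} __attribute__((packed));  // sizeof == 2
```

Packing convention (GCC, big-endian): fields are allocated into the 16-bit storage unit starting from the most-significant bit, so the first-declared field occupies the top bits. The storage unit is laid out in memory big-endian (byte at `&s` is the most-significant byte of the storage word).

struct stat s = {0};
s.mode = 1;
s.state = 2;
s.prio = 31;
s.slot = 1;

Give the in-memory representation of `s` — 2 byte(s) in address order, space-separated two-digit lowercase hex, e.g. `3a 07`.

06 7d

mode:6 = 1 → 0x1 << 10 → word 0x0400
state:2 = 2 → 0x2 << 8 → word 0x0600
prio:6 = 31 → 0x1f << 2 → word 0x067c
slot:2 = 1 → 0x1 << 0 → word 0x067d
word = 0x067d → big-endian bytes:
  [0]=0x06  [1]=0x7d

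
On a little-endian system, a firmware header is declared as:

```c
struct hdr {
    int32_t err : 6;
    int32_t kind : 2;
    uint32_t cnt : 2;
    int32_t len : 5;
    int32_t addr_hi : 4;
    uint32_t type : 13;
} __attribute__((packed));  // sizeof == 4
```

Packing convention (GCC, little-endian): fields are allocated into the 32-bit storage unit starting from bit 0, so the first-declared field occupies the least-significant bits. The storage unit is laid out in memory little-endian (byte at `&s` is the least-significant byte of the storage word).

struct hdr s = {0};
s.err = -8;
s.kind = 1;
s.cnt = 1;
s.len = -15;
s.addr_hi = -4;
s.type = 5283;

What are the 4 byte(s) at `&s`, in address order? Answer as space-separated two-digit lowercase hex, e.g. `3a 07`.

78 45 1e a5

err (6b) val=-8 bits=0x38 at bit 0: 0x00000038
kind (2b) val=1 bits=0x1 at bit 6: 0x00000078
cnt (2b) val=1 bits=0x1 at bit 8: 0x00000178
len (5b) val=-15 bits=0x11 at bit 10: 0x00004578
addr_hi (4b) val=-4 bits=0xc at bit 15: 0x00064578
type (13b) val=5283 bits=0x14a3 at bit 19: 0xa51e4578
word = 0xa51e4578 → little-endian bytes:
  [0]=0x78  [1]=0x45  [2]=0x1e  [3]=0xa5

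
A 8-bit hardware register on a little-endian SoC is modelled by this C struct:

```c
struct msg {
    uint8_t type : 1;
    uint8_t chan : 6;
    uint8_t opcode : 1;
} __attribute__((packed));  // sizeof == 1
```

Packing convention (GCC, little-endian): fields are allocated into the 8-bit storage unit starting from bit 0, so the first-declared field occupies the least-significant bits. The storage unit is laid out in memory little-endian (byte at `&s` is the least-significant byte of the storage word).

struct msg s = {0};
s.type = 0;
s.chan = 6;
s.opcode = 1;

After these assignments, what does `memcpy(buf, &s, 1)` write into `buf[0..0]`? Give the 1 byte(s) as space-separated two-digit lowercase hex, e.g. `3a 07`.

8c

type (1b) val=0 bits=0x0 at bit 0: 0x00
chan (6b) val=6 bits=0x6 at bit 1: 0x0c
opcode (1b) val=1 bits=0x1 at bit 7: 0x8c
word = 0x8c → little-endian bytes:
  [0]=0x8c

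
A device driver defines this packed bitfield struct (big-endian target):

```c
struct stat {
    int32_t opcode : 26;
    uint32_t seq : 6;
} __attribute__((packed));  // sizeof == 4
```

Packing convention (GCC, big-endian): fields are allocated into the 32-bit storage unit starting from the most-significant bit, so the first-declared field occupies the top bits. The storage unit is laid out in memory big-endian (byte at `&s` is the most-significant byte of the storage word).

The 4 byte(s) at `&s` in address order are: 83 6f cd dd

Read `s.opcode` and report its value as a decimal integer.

[0]=0x83 [1]=0x6f [2]=0xcd [3]=0xdd (big-endian) → word 0x836fcddd
opcode:26 @ bit 6 → (0x836fcddd>>6)&0x3ffffff = 0x20dbf37  ←
seq:6 @ bit 0 → (0x836fcddd>>0)&0x3f = 0x1d
opcode signed 26b, MSB=1: 34455351 - 67108864 = -32653513

-32653513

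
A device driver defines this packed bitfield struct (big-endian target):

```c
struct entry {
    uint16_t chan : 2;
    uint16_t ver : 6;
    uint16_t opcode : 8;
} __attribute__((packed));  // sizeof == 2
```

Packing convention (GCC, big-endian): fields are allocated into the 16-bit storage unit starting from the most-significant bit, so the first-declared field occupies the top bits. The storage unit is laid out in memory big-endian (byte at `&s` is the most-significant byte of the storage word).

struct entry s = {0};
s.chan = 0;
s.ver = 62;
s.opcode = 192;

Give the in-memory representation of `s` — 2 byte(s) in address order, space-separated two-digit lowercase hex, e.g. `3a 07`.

chan:2 = 0 → 0x0 << 14 → word 0x0000
ver:6 = 62 → 0x3e << 8 → word 0x3e00
opcode:8 = 192 → 0xc0 << 0 → word 0x3ec0
word = 0x3ec0 → big-endian bytes:
  [0]=0x3e  [1]=0xc0

3e c0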